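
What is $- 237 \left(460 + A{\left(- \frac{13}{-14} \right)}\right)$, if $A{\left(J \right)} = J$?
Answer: $- \frac{1529361}{14} \approx -1.0924 \cdot 10^{5}$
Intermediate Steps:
$- 237 \left(460 + A{\left(- \frac{13}{-14} \right)}\right) = - 237 \left(460 - \frac{13}{-14}\right) = - 237 \left(460 - - \frac{13}{14}\right) = - 237 \left(460 + \frac{13}{14}\right) = \left(-237\right) \frac{6453}{14} = - \frac{1529361}{14}$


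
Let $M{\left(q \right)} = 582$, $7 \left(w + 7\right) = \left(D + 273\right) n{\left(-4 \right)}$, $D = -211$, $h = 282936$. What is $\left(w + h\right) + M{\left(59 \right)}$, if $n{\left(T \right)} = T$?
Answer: $\frac{1984329}{7} \approx 2.8348 \cdot 10^{5}$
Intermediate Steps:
$w = - \frac{297}{7}$ ($w = -7 + \frac{\left(-211 + 273\right) \left(-4\right)}{7} = -7 + \frac{62 \left(-4\right)}{7} = -7 + \frac{1}{7} \left(-248\right) = -7 - \frac{248}{7} = - \frac{297}{7} \approx -42.429$)
$\left(w + h\right) + M{\left(59 \right)} = \left(- \frac{297}{7} + 282936\right) + 582 = \frac{1980255}{7} + 582 = \frac{1984329}{7}$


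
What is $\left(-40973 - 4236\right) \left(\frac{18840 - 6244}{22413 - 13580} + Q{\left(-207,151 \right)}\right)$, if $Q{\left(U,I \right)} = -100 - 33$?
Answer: $\frac{52541583337}{8833} \approx 5.9483 \cdot 10^{6}$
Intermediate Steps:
$Q{\left(U,I \right)} = -133$
$\left(-40973 - 4236\right) \left(\frac{18840 - 6244}{22413 - 13580} + Q{\left(-207,151 \right)}\right) = \left(-40973 - 4236\right) \left(\frac{18840 - 6244}{22413 - 13580} - 133\right) = - 45209 \left(\frac{12596}{8833} - 133\right) = \left(-45209\right) \left(- \frac{1162193}{8833}\right) = \frac{52541583337}{8833}$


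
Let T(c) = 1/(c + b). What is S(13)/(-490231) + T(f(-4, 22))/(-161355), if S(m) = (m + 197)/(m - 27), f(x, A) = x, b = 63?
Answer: 2412016/79101223005 ≈ 3.0493e-5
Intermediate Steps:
S(m) = (197 + m)/(-27 + m)
T(c) = 1/(63 + c) (T(c) = 1/(c + 63) = 1/(63 + c))
S(13)/(-490231) + T(f(-4, 22))/(-161355) = ((197 + 13)/(-27 + 13))/(-490231) + 1/((63 - 4)*(-161355)) = (210/(-14))*(-1/490231) - 1/161355/59 = -1/14*210*(-1/490231) + (1/59)*(-1/161355) = -15*(-1/490231) - 1/9519945 = 15/490231 - 1/9519945 = 2412016/79101223005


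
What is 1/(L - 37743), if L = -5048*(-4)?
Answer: -1/17551 ≈ -5.6977e-5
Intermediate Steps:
L = 20192
1/(L - 37743) = 1/(20192 - 37743) = 1/(-17551) = -1/17551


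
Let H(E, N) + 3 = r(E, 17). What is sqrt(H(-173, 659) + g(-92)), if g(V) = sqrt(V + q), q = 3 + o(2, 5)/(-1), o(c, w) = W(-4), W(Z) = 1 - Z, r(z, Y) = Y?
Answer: sqrt(14 + I*sqrt(94)) ≈ 3.9389 + 1.2307*I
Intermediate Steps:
H(E, N) = 14 (H(E, N) = -3 + 17 = 14)
o(c, w) = 5 (o(c, w) = 1 - 1*(-4) = 1 + 4 = 5)
q = -2 (q = 3 + 5/(-1) = 3 - 1*5 = 3 - 5 = -2)
g(V) = sqrt(-2 + V) (g(V) = sqrt(V - 2) = sqrt(-2 + V))
sqrt(H(-173, 659) + g(-92)) = sqrt(14 + sqrt(-2 - 92)) = sqrt(14 + sqrt(-94)) = sqrt(14 + I*sqrt(94))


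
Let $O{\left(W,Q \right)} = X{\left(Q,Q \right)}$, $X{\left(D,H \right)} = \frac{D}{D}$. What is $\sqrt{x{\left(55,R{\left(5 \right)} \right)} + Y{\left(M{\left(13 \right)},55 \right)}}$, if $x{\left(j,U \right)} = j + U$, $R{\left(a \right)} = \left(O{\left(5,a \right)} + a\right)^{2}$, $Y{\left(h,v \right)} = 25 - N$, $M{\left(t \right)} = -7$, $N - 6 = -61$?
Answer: $3 \sqrt{19} \approx 13.077$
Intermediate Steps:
$N = -55$ ($N = 6 - 61 = -55$)
$X{\left(D,H \right)} = 1$
$O{\left(W,Q \right)} = 1$
$Y{\left(h,v \right)} = 80$ ($Y{\left(h,v \right)} = 25 - -55 = 25 + 55 = 80$)
$R{\left(a \right)} = \left(1 + a\right)^{2}$
$x{\left(j,U \right)} = U + j$
$\sqrt{x{\left(55,R{\left(5 \right)} \right)} + Y{\left(M{\left(13 \right)},55 \right)}} = \sqrt{\left(\left(1 + 5\right)^{2} + 55\right) + 80} = \sqrt{\left(6^{2} + 55\right) + 80} = \sqrt{\left(36 + 55\right) + 80} = \sqrt{91 + 80} = \sqrt{171} = 3 \sqrt{19}$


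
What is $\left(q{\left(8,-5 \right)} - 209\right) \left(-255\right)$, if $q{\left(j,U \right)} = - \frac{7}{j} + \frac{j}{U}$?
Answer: $\frac{431409}{8} \approx 53926.0$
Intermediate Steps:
$\left(q{\left(8,-5 \right)} - 209\right) \left(-255\right) = \left(\left(- \frac{7}{8} + \frac{8}{-5}\right) - 209\right) \left(-255\right) = \left(\left(\left(-7\right) \frac{1}{8} + 8 \left(- \frac{1}{5}\right)\right) - 209\right) \left(-255\right) = \left(\left(- \frac{7}{8} - \frac{8}{5}\right) - 209\right) \left(-255\right) = \left(- \frac{99}{40} - 209\right) \left(-255\right) = \left(- \frac{8459}{40}\right) \left(-255\right) = \frac{431409}{8}$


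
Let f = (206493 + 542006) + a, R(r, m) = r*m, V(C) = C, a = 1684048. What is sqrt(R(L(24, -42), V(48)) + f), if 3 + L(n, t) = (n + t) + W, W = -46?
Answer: sqrt(2429331) ≈ 1558.6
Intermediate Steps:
L(n, t) = -49 + n + t (L(n, t) = -3 + ((n + t) - 46) = -3 + (-46 + n + t) = -49 + n + t)
R(r, m) = m*r
f = 2432547 (f = (206493 + 542006) + 1684048 = 748499 + 1684048 = 2432547)
sqrt(R(L(24, -42), V(48)) + f) = sqrt(48*(-49 + 24 - 42) + 2432547) = sqrt(48*(-67) + 2432547) = sqrt(-3216 + 2432547) = sqrt(2429331)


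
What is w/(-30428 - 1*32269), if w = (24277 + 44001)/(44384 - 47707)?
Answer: 68278/208342131 ≈ 0.00032772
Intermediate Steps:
w = -68278/3323 (w = 68278/(-3323) = 68278*(-1/3323) = -68278/3323 ≈ -20.547)
w/(-30428 - 1*32269) = -68278/(3323*(-30428 - 1*32269)) = -68278/(3323*(-30428 - 32269)) = -68278/3323/(-62697) = -68278/3323*(-1/62697) = 68278/208342131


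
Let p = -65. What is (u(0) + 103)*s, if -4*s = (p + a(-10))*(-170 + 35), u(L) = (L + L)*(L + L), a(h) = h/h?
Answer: -222480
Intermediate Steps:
a(h) = 1
u(L) = 4*L² (u(L) = (2*L)*(2*L) = 4*L²)
s = -2160 (s = -(-65 + 1)*(-170 + 35)/4 = -(-16)*(-135) = -¼*8640 = -2160)
(u(0) + 103)*s = (4*0² + 103)*(-2160) = (4*0 + 103)*(-2160) = (0 + 103)*(-2160) = 103*(-2160) = -222480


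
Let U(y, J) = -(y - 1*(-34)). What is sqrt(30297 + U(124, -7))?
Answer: sqrt(30139) ≈ 173.61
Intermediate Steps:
U(y, J) = -34 - y (U(y, J) = -(y + 34) = -(34 + y) = -34 - y)
sqrt(30297 + U(124, -7)) = sqrt(30297 + (-34 - 1*124)) = sqrt(30297 + (-34 - 124)) = sqrt(30297 - 158) = sqrt(30139)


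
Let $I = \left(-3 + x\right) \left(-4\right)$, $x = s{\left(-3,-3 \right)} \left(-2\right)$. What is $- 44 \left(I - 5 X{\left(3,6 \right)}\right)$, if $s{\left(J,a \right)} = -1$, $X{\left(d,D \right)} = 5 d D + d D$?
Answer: $23584$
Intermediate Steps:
$X{\left(d,D \right)} = 6 D d$ ($X{\left(d,D \right)} = 5 D d + D d = 6 D d$)
$x = 2$ ($x = \left(-1\right) \left(-2\right) = 2$)
$I = 4$ ($I = \left(-3 + 2\right) \left(-4\right) = \left(-1\right) \left(-4\right) = 4$)
$- 44 \left(I - 5 X{\left(3,6 \right)}\right) = - 44 \left(4 - 5 \cdot 6 \cdot 6 \cdot 3\right) = - 44 \left(4 - 540\right) = \left(-44\right) \left(-536\right) = 23584$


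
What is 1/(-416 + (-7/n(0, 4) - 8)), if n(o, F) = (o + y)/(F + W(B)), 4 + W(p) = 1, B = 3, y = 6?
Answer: -6/2551 ≈ -0.0023520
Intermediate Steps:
W(p) = -3 (W(p) = -4 + 1 = -3)
n(o, F) = (6 + o)/(-3 + F) (n(o, F) = (o + 6)/(F - 3) = (6 + o)/(-3 + F))
1/(-416 + (-7/n(0, 4) - 8)) = 1/(-416 + (-7*(-3 + 4)/(6 + 0) - 8)) = 1/(-416 + (-7/(6/1) - 8)) = 1/(-416 + (-7/(1*6) - 8)) = 1/(-416 + (-7/6 - 8)) = 1/(-416 - 55/6) = 1/(-2551/6) = -6/2551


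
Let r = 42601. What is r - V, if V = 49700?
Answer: -7099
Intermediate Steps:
r - V = 42601 - 1*49700 = 42601 - 49700 = -7099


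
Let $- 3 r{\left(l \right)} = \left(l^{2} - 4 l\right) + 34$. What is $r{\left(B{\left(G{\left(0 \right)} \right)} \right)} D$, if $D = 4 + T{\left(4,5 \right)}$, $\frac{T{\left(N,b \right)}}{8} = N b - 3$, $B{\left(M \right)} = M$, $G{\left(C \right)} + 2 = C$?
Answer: $- \frac{6440}{3} \approx -2146.7$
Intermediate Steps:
$G{\left(C \right)} = -2 + C$
$T{\left(N,b \right)} = -24 + 8 N b$ ($T{\left(N,b \right)} = 8 \left(N b - 3\right) = 8 \left(-3 + N b\right) = -24 + 8 N b$)
$D = 140$ ($D = 4 - \left(24 - 160\right) = 4 + \left(-24 + 160\right) = 4 + 136 = 140$)
$r{\left(l \right)} = - \frac{34}{3} - \frac{l^{2}}{3} + \frac{4 l}{3}$ ($r{\left(l \right)} = - \frac{\left(l^{2} - 4 l\right) + 34}{3} = - \frac{34 + l^{2} - 4 l}{3} = - \frac{34}{3} - \frac{l^{2}}{3} + \frac{4 l}{3}$)
$r{\left(B{\left(G{\left(0 \right)} \right)} \right)} D = \left(- \frac{34}{3} - \frac{\left(-2 + 0\right)^{2}}{3} + \frac{4 \left(-2 + 0\right)}{3}\right) 140 = \left(- \frac{34}{3} - \frac{\left(-2\right)^{2}}{3} + \frac{4}{3} \left(-2\right)\right) 140 = \left(- \frac{34}{3} - \frac{4}{3} - \frac{8}{3}\right) 140 = \left(- \frac{46}{3}\right) 140 = - \frac{6440}{3}$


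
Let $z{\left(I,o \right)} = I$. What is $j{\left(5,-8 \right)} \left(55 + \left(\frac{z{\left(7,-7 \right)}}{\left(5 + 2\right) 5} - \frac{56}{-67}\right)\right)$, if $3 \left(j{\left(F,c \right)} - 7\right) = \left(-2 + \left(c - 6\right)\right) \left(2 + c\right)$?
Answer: $\frac{732108}{335} \approx 2185.4$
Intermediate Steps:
$j{\left(F,c \right)} = 7 + \frac{\left(-8 + c\right) \left(2 + c\right)}{3}$ ($j{\left(F,c \right)} = 7 + \frac{\left(-2 + \left(c - 6\right)\right) \left(2 + c\right)}{3} = 7 + \frac{\left(-2 + \left(-6 + c\right)\right) \left(2 + c\right)}{3} = 7 + \frac{\left(-8 + c\right) \left(2 + c\right)}{3}$)
$j{\left(5,-8 \right)} \left(55 + \left(\frac{z{\left(7,-7 \right)}}{\left(5 + 2\right) 5} - \frac{56}{-67}\right)\right) = \left(\frac{5}{3} - -16 + \frac{\left(-8\right)^{2}}{3}\right) \left(55 + \left(\frac{7}{\left(5 + 2\right) 5} - \frac{56}{-67}\right)\right) = \left(\frac{5}{3} + 16 + \frac{1}{3} \cdot 64\right) \left(55 + \left(\frac{7}{7 \cdot 5} - - \frac{56}{67}\right)\right) = \left(\frac{5}{3} + 16 + \frac{64}{3}\right) \left(55 + \left(\frac{7}{35} + \frac{56}{67}\right)\right) = 39 \left(55 + \left(7 \cdot \frac{1}{35} + \frac{56}{67}\right)\right) = 39 \left(55 + \left(\frac{1}{5} + \frac{56}{67}\right)\right) = 39 \left(55 + \frac{347}{335}\right) = 39 \cdot \frac{18772}{335} = \frac{732108}{335}$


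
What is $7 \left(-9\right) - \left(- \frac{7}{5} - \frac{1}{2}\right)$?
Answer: $- \frac{611}{10} \approx -61.1$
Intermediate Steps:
$7 \left(-9\right) - \left(- \frac{7}{5} - \frac{1}{2}\right) = -63 - - \frac{19}{10} = -63 + \left(\frac{1}{2} + \frac{7}{5}\right) = -63 + \frac{19}{10} = - \frac{611}{10}$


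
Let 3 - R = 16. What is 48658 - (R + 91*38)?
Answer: 45213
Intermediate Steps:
R = -13 (R = 3 - 1*16 = 3 - 16 = -13)
48658 - (R + 91*38) = 48658 - (-13 + 91*38) = 48658 - (-13 + 3458) = 48658 - 1*3445 = 48658 - 3445 = 45213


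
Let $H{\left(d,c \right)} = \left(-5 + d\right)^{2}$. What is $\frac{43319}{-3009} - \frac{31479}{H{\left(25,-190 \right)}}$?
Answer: $- \frac{112047911}{1203600} \approx -93.094$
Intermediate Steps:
$\frac{43319}{-3009} - \frac{31479}{H{\left(25,-190 \right)}} = \frac{43319}{-3009} - \frac{31479}{\left(-5 + 25\right)^{2}} = 43319 \left(- \frac{1}{3009}\right) - \frac{31479}{20^{2}} = - \frac{43319}{3009} - \frac{31479}{400} = - \frac{112047911}{1203600}$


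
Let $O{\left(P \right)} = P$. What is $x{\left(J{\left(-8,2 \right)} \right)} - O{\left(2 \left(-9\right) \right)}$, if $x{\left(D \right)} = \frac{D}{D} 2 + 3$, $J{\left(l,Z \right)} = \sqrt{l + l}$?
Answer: $23$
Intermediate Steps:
$J{\left(l,Z \right)} = \sqrt{2} \sqrt{l}$ ($J{\left(l,Z \right)} = \sqrt{2 l} = \sqrt{2} \sqrt{l}$)
$x{\left(D \right)} = 5$ ($x{\left(D \right)} = 1 \cdot 2 + 3 = 2 + 3 = 5$)
$x{\left(J{\left(-8,2 \right)} \right)} - O{\left(2 \left(-9\right) \right)} = 5 - 2 \left(-9\right) = 5 - -18 = 5 + 18 = 23$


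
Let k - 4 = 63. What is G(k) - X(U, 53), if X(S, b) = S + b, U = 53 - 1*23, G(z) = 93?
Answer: 10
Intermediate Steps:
k = 67 (k = 4 + 63 = 67)
U = 30 (U = 53 - 23 = 30)
G(k) - X(U, 53) = 93 - (30 + 53) = 93 - 1*83 = 93 - 83 = 10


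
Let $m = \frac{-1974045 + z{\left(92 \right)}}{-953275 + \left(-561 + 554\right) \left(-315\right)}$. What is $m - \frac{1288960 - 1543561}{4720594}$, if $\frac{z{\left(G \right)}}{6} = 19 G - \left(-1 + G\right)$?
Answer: $\frac{2378469052563}{1122403833895} \approx 2.1191$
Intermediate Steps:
$z{\left(G \right)} = 6 + 108 G$ ($z{\left(G \right)} = 6 \left(19 G - \left(-1 + G\right)\right) = 6 \left(1 + 18 G\right) = 6 + 108 G$)
$m = \frac{1964103}{951070}$ ($m = \frac{-1974045 + \left(6 + 108 \cdot 92\right)}{-953275 + \left(-561 + 554\right) \left(-315\right)} = \frac{-1974045 + \left(6 + 9936\right)}{-953275 - -2205} = \frac{-1974045 + 9942}{-953275 + 2205} = - \frac{1964103}{-951070} = \left(-1964103\right) \left(- \frac{1}{951070}\right) = \frac{1964103}{951070} \approx 2.0652$)
$m - \frac{1288960 - 1543561}{4720594} = \frac{1964103}{951070} - \frac{1288960 - 1543561}{4720594} = \frac{1964103}{951070} - \left(-254601\right) \frac{1}{4720594} = \frac{1964103}{951070} - - \frac{254601}{4720594} = \frac{1964103}{951070} + \frac{254601}{4720594} = \frac{2378469052563}{1122403833895}$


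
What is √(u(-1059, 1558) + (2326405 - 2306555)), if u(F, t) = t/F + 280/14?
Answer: 2*√5570544387/1059 ≈ 140.96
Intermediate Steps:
u(F, t) = 20 + t/F (u(F, t) = t/F + 280*(1/14) = t/F + 20 = 20 + t/F)
√(u(-1059, 1558) + (2326405 - 2306555)) = √((20 + 1558/(-1059)) + (2326405 - 2306555)) = √((20 + 1558*(-1/1059)) + 19850) = √((20 - 1558/1059) + 19850) = √(19622/1059 + 19850) = √(21040772/1059) = 2*√5570544387/1059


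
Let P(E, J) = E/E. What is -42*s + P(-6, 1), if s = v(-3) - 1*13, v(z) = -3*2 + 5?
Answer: 589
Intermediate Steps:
P(E, J) = 1
v(z) = -1 (v(z) = -6 + 5 = -1)
s = -14 (s = -1 - 1*13 = -1 - 13 = -14)
-42*s + P(-6, 1) = -42*(-14) + 1 = 588 + 1 = 589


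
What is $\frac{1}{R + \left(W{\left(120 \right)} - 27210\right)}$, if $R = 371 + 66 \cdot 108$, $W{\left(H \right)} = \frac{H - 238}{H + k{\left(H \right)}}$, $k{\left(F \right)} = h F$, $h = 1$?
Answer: $- \frac{120}{2365379} \approx -5.0732 \cdot 10^{-5}$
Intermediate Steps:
$k{\left(F \right)} = F$ ($k{\left(F \right)} = 1 F = F$)
$W{\left(H \right)} = \frac{-238 + H}{2 H}$ ($W{\left(H \right)} = \frac{H - 238}{H + H} = \frac{-238 + H}{2 H}$)
$R = 7499$ ($R = 371 + 7128 = 7499$)
$\frac{1}{R + \left(W{\left(120 \right)} - 27210\right)} = \frac{1}{7499 - \left(27210 - \frac{-238 + 120}{2 \cdot 120}\right)} = \frac{1}{7499 - \left(27210 - - \frac{59}{120}\right)} = \frac{1}{7499 - \frac{3265259}{120}} = \frac{1}{- \frac{2365379}{120}} = - \frac{120}{2365379}$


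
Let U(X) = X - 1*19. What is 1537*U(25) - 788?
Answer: 8434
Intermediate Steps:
U(X) = -19 + X (U(X) = X - 19 = -19 + X)
1537*U(25) - 788 = 1537*(-19 + 25) - 788 = 1537*6 - 788 = 9222 - 788 = 8434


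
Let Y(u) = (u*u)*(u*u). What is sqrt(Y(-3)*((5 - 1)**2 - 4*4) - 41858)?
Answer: I*sqrt(41858) ≈ 204.59*I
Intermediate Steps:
Y(u) = u**4 (Y(u) = u**2*u**2 = u**4)
sqrt(Y(-3)*((5 - 1)**2 - 4*4) - 41858) = sqrt((-3)**4*((5 - 1)**2 - 4*4) - 41858) = sqrt(81*(4**2 - 16) - 41858) = sqrt(81*(16 - 16) - 41858) = sqrt(81*0 - 41858) = sqrt(0 - 41858) = sqrt(-41858) = I*sqrt(41858)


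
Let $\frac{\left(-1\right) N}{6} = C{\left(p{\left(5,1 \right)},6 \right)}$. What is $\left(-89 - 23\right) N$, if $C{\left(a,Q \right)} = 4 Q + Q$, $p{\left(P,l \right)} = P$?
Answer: $20160$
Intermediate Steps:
$C{\left(a,Q \right)} = 5 Q$
$N = -180$ ($N = - 6 \cdot 5 \cdot 6 = \left(-6\right) 30 = -180$)
$\left(-89 - 23\right) N = \left(-89 - 23\right) \left(-180\right) = \left(-112\right) \left(-180\right) = 20160$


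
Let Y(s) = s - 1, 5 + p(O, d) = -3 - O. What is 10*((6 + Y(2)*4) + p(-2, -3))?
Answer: 40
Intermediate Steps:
p(O, d) = -8 - O (p(O, d) = -5 + (-3 - O) = -8 - O)
Y(s) = -1 + s
10*((6 + Y(2)*4) + p(-2, -3)) = 10*((6 + (-1 + 2)*4) + (-8 - 1*(-2))) = 10*((6 + 1*4) + (-8 + 2)) = 10*((6 + 4) - 6) = 10*(10 - 6) = 10*4 = 40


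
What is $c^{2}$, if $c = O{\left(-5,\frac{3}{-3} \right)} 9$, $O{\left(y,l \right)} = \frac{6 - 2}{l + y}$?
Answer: $36$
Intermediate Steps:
$O{\left(y,l \right)} = \frac{4}{l + y}$
$c = -6$ ($c = \frac{4}{\frac{3}{-3} - 5} \cdot 9 = \frac{4}{3 \left(- \frac{1}{3}\right) - 5} \cdot 9 = \frac{4}{-1 - 5} \cdot 9 = \frac{4}{-6} \cdot 9 = 4 \left(- \frac{1}{6}\right) 9 = \left(- \frac{2}{3}\right) 9 = -6$)
$c^{2} = \left(-6\right)^{2} = 36$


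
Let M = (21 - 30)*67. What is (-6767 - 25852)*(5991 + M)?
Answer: -175751172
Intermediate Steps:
M = -603 (M = -9*67 = -603)
(-6767 - 25852)*(5991 + M) = (-6767 - 25852)*(5991 - 603) = -32619*5388 = -175751172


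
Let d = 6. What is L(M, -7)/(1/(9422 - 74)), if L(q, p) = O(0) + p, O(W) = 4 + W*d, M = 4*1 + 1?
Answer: -28044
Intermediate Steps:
M = 5 (M = 4 + 1 = 5)
O(W) = 4 + 6*W (O(W) = 4 + W*6 = 4 + 6*W)
L(q, p) = 4 + p (L(q, p) = (4 + 6*0) + p = (4 + 0) + p = 4 + p)
L(M, -7)/(1/(9422 - 74)) = (4 - 7)/(1/(9422 - 74)) = -3/(1/9348) = -3/1/9348 = -3*9348 = -28044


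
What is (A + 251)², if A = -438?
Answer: 34969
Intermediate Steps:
(A + 251)² = (-438 + 251)² = (-187)² = 34969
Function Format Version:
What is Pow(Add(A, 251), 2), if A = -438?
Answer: 34969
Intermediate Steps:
Pow(Add(A, 251), 2) = Pow(Add(-438, 251), 2) = Pow(-187, 2) = 34969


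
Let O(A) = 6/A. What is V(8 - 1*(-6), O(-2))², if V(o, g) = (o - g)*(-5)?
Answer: 7225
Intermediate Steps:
V(o, g) = -5*o + 5*g
V(8 - 1*(-6), O(-2))² = (-5*(8 - 1*(-6)) + 5*(6/(-2)))² = (-5*(8 + 6) + 5*(6*(-½)))² = (-5*14 + 5*(-3))² = (-70 - 15)² = (-85)² = 7225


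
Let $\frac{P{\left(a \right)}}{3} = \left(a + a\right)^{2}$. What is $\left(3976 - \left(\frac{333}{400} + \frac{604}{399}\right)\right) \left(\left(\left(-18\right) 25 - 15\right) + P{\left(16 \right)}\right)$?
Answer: $\frac{551115570577}{53200} \approx 1.0359 \cdot 10^{7}$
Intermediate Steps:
$P{\left(a \right)} = 12 a^{2}$ ($P{\left(a \right)} = 3 \left(a + a\right)^{2} = 3 \left(2 a\right)^{2} = 3 \cdot 4 a^{2} = 12 a^{2}$)
$\left(3976 - \left(\frac{333}{400} + \frac{604}{399}\right)\right) \left(\left(\left(-18\right) 25 - 15\right) + P{\left(16 \right)}\right) = \left(3976 - \left(\frac{333}{400} + \frac{604}{399}\right)\right) \left(\left(\left(-18\right) 25 - 15\right) + 12 \cdot 16^{2}\right) = \left(3976 - \frac{374467}{159600}\right) \left(\left(-450 - 15\right) + 12 \cdot 256\right) = \left(3976 - \frac{374467}{159600}\right) \left(-465 + 3072\right) = \left(3976 - \frac{374467}{159600}\right) 2607 = \frac{634195133}{159600} \cdot 2607 = \frac{551115570577}{53200}$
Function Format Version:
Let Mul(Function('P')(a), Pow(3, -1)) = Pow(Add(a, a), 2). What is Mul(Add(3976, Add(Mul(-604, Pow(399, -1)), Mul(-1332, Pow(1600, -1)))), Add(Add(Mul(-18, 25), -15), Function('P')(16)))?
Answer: Rational(551115570577, 53200) ≈ 1.0359e+7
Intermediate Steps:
Function('P')(a) = Mul(12, Pow(a, 2)) (Function('P')(a) = Mul(3, Pow(Add(a, a), 2)) = Mul(3, Pow(Mul(2, a), 2)) = Mul(3, Mul(4, Pow(a, 2))) = Mul(12, Pow(a, 2)))
Mul(Add(3976, Add(Mul(-604, Pow(399, -1)), Mul(-1332, Pow(1600, -1)))), Add(Add(Mul(-18, 25), -15), Function('P')(16))) = Mul(Add(3976, Add(Mul(-604, Pow(399, -1)), Mul(-1332, Pow(1600, -1)))), Add(Add(Mul(-18, 25), -15), Mul(12, Pow(16, 2)))) = Mul(Add(3976, Add(Mul(-604, Rational(1, 399)), Mul(-1332, Rational(1, 1600)))), Add(Add(-450, -15), Mul(12, 256))) = Mul(Add(3976, Add(Rational(-604, 399), Rational(-333, 400))), Add(-465, 3072)) = Mul(Add(3976, Rational(-374467, 159600)), 2607) = Mul(Rational(634195133, 159600), 2607) = Rational(551115570577, 53200)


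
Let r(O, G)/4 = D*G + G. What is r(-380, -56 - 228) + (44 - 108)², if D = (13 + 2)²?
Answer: -252640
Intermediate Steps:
D = 225 (D = 15² = 225)
r(O, G) = 904*G (r(O, G) = 4*(225*G + G) = 4*(226*G) = 904*G)
r(-380, -56 - 228) + (44 - 108)² = 904*(-56 - 228) + (44 - 108)² = 904*(-284) + (-64)² = -256736 + 4096 = -252640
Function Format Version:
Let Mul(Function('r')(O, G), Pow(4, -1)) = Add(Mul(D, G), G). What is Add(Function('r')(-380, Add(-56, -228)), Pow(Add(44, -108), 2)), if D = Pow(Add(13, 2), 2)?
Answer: -252640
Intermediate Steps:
D = 225 (D = Pow(15, 2) = 225)
Function('r')(O, G) = Mul(904, G) (Function('r')(O, G) = Mul(4, Add(Mul(225, G), G)) = Mul(4, Mul(226, G)) = Mul(904, G))
Add(Function('r')(-380, Add(-56, -228)), Pow(Add(44, -108), 2)) = Add(Mul(904, Add(-56, -228)), Pow(Add(44, -108), 2)) = Add(Mul(904, -284), Pow(-64, 2)) = Add(-256736, 4096) = -252640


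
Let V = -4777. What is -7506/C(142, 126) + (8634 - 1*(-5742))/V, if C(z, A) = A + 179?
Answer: -40240842/1456985 ≈ -27.619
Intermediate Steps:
C(z, A) = 179 + A
-7506/C(142, 126) + (8634 - 1*(-5742))/V = -7506/(179 + 126) + (8634 - 1*(-5742))/(-4777) = -7506/305 + (8634 + 5742)*(-1/4777) = -7506*1/305 + 14376*(-1/4777) = -7506/305 - 14376/4777 = -40240842/1456985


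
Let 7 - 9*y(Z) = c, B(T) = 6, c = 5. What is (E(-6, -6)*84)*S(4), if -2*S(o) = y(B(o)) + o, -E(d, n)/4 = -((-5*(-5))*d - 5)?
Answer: 329840/3 ≈ 1.0995e+5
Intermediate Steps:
y(Z) = 2/9 (y(Z) = 7/9 - ⅑*5 = 7/9 - 5/9 = 2/9)
E(d, n) = -20 + 100*d (E(d, n) = -(-4)*((-5*(-5))*d - 5) = -(-4)*(25*d - 5) = -(-4)*(-5 + 25*d) = -4*(5 - 25*d) = -20 + 100*d)
S(o) = -⅑ - o/2 (S(o) = -(2/9 + o)/2 = -⅑ - o/2)
(E(-6, -6)*84)*S(4) = ((-20 + 100*(-6))*84)*(-⅑ - ½*4) = ((-20 - 600)*84)*(-⅑ - 2) = -620*84*(-19/9) = -52080*(-19/9) = 329840/3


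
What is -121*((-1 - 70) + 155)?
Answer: -10164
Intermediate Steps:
-121*((-1 - 70) + 155) = -121*(-71 + 155) = -121*84 = -10164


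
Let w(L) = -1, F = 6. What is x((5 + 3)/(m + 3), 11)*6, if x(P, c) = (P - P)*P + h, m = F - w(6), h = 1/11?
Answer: 6/11 ≈ 0.54545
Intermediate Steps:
h = 1/11 ≈ 0.090909
m = 7 (m = 6 - 1*(-1) = 6 + 1 = 7)
x(P, c) = 1/11 (x(P, c) = (P - P)*P + 1/11 = 0*P + 1/11 = 0 + 1/11 = 1/11)
x((5 + 3)/(m + 3), 11)*6 = (1/11)*6 = 6/11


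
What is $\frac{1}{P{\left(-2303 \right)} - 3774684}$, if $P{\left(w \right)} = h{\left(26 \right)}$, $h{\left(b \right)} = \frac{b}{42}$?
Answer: $- \frac{21}{79268351} \approx -2.6492 \cdot 10^{-7}$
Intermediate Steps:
$h{\left(b \right)} = \frac{b}{42}$ ($h{\left(b \right)} = b \frac{1}{42} = \frac{b}{42}$)
$P{\left(w \right)} = \frac{13}{21}$ ($P{\left(w \right)} = \frac{1}{42} \cdot 26 = \frac{13}{21}$)
$\frac{1}{P{\left(-2303 \right)} - 3774684} = \frac{1}{\frac{13}{21} - 3774684} = \frac{1}{- \frac{79268351}{21}} = - \frac{21}{79268351}$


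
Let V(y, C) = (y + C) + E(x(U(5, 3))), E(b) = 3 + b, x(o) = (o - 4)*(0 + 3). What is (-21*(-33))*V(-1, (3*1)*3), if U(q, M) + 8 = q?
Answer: -6930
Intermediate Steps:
U(q, M) = -8 + q
x(o) = -12 + 3*o (x(o) = (-4 + o)*3 = -12 + 3*o)
V(y, C) = -18 + C + y (V(y, C) = (y + C) + (3 + (-12 + 3*(-8 + 5))) = (C + y) + (3 + (-12 + 3*(-3))) = (C + y) + (3 + (-12 - 9)) = (C + y) + (3 - 21) = (C + y) - 18 = -18 + C + y)
(-21*(-33))*V(-1, (3*1)*3) = (-21*(-33))*(-18 + (3*1)*3 - 1) = 693*(-18 + 3*3 - 1) = 693*(-18 + 9 - 1) = 693*(-10) = -6930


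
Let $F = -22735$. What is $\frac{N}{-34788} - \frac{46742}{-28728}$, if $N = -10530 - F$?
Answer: $\frac{13285786}{10410309} \approx 1.2762$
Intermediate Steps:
$N = 12205$ ($N = -10530 - -22735 = -10530 + 22735 = 12205$)
$\frac{N}{-34788} - \frac{46742}{-28728} = \frac{12205}{-34788} - \frac{46742}{-28728} = 12205 \left(- \frac{1}{34788}\right) - - \frac{23371}{14364} = - \frac{12205}{34788} + \frac{23371}{14364} = \frac{13285786}{10410309}$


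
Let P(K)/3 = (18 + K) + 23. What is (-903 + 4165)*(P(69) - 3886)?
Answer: -11599672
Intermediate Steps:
P(K) = 123 + 3*K (P(K) = 3*((18 + K) + 23) = 3*(41 + K) = 123 + 3*K)
(-903 + 4165)*(P(69) - 3886) = (-903 + 4165)*((123 + 3*69) - 3886) = 3262*((123 + 207) - 3886) = 3262*(330 - 3886) = 3262*(-3556) = -11599672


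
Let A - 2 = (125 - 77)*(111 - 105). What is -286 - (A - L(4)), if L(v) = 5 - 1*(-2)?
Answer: -569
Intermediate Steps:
L(v) = 7 (L(v) = 5 + 2 = 7)
A = 290 (A = 2 + (125 - 77)*(111 - 105) = 2 + 48*6 = 2 + 288 = 290)
-286 - (A - L(4)) = -286 - (290 - 1*7) = -286 - (290 - 7) = -286 - 1*283 = -286 - 283 = -569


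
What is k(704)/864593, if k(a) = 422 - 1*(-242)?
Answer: 664/864593 ≈ 0.00076799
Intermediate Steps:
k(a) = 664 (k(a) = 422 + 242 = 664)
k(704)/864593 = 664/864593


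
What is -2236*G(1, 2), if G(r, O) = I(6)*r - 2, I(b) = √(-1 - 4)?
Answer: 4472 - 2236*I*√5 ≈ 4472.0 - 4999.9*I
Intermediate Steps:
I(b) = I*√5 (I(b) = √(-5) = I*√5)
G(r, O) = -2 + I*r*√5 (G(r, O) = (I*√5)*r - 2 = I*r*√5 - 2 = -2 + I*r*√5)
-2236*G(1, 2) = -2236*(-2 + I*1*√5) = -2236*(-2 + I*√5) = 4472 - 2236*I*√5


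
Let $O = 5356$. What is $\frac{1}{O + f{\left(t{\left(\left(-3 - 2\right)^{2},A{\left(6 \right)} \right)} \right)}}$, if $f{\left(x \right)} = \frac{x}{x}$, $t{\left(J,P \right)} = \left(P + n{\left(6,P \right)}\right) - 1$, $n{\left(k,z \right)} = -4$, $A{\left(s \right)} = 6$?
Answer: $\frac{1}{5357} \approx 0.00018667$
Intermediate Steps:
$t{\left(J,P \right)} = -5 + P$ ($t{\left(J,P \right)} = \left(P - 4\right) - 1 = \left(-4 + P\right) - 1 = -5 + P$)
$f{\left(x \right)} = 1$
$\frac{1}{O + f{\left(t{\left(\left(-3 - 2\right)^{2},A{\left(6 \right)} \right)} \right)}} = \frac{1}{5356 + 1} = \frac{1}{5357}$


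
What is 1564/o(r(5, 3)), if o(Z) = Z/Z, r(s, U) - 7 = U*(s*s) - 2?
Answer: 1564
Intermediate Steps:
r(s, U) = 5 + U*s² (r(s, U) = 7 + (U*(s*s) - 2) = 7 + (U*s² - 2) = 7 + (-2 + U*s²) = 5 + U*s²)
o(Z) = 1
1564/o(r(5, 3)) = 1564/1 = 1564*1 = 1564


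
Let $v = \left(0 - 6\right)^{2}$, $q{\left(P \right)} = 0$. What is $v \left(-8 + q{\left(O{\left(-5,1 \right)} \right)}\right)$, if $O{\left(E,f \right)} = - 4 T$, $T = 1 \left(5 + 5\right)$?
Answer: $-288$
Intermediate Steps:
$T = 10$ ($T = 1 \cdot 10 = 10$)
$O{\left(E,f \right)} = -40$ ($O{\left(E,f \right)} = \left(-4\right) 10 = -40$)
$v = 36$ ($v = \left(-6\right)^{2} = 36$)
$v \left(-8 + q{\left(O{\left(-5,1 \right)} \right)}\right) = 36 \left(-8 + 0\right) = 36 \left(-8\right) = -288$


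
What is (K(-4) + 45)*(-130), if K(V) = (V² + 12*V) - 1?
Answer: -1560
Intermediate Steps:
K(V) = -1 + V² + 12*V
(K(-4) + 45)*(-130) = ((-1 + (-4)² + 12*(-4)) + 45)*(-130) = ((-1 + 16 - 48) + 45)*(-130) = (-33 + 45)*(-130) = 12*(-130) = -1560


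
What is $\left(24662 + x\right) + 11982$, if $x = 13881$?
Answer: $50525$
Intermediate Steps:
$\left(24662 + x\right) + 11982 = \left(24662 + 13881\right) + 11982 = 38543 + 11982 = 50525$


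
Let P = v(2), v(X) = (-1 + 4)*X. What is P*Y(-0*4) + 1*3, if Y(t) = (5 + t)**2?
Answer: 153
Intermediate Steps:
v(X) = 3*X
P = 6 (P = 3*2 = 6)
P*Y(-0*4) + 1*3 = 6*(5 - 0*4)**2 + 1*3 = 6*(5 - 1*0)**2 + 3 = 6*(5 + 0)**2 + 3 = 6*5**2 + 3 = 6*25 + 3 = 150 + 3 = 153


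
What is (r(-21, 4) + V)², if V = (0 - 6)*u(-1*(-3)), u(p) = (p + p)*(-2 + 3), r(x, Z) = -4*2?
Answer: 1936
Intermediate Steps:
r(x, Z) = -8
u(p) = 2*p (u(p) = (2*p)*1 = 2*p)
V = -36 (V = (0 - 6)*(2*(-1*(-3))) = -12*3 = -6*6 = -36)
(r(-21, 4) + V)² = (-8 - 36)² = (-44)² = 1936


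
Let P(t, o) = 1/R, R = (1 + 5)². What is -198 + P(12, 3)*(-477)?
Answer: -845/4 ≈ -211.25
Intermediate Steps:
R = 36 (R = 6² = 36)
P(t, o) = 1/36
-198 + P(12, 3)*(-477) = -198 + (1/36)*(-477) = -198 - 53/4 = -845/4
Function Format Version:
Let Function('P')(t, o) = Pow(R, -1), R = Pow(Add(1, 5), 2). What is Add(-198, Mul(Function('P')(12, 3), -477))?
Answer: Rational(-845, 4) ≈ -211.25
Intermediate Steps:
R = 36 (R = Pow(6, 2) = 36)
Function('P')(t, o) = Rational(1, 36) (Function('P')(t, o) = Pow(36, -1) = Rational(1, 36))
Add(-198, Mul(Function('P')(12, 3), -477)) = Add(-198, Mul(Rational(1, 36), -477)) = Add(-198, Rational(-53, 4)) = Rational(-845, 4)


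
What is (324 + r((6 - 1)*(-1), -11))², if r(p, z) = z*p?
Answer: 143641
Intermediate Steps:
r(p, z) = p*z
(324 + r((6 - 1)*(-1), -11))² = (324 + ((6 - 1)*(-1))*(-11))² = (324 + (5*(-1))*(-11))² = (324 - 5*(-11))² = (324 + 55)² = 379² = 143641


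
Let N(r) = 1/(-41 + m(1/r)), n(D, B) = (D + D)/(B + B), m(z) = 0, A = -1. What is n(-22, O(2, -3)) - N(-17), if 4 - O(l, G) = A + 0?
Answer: -897/205 ≈ -4.3756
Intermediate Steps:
O(l, G) = 5 (O(l, G) = 4 - (-1 + 0) = 4 - 1*(-1) = 4 + 1 = 5)
n(D, B) = D/B (n(D, B) = (2*D)/((2*B)) = (2*D)*(1/(2*B)) = D/B)
N(r) = -1/41 (N(r) = 1/(-41 + 0) = 1/(-41) = -1/41)
n(-22, O(2, -3)) - N(-17) = -22/5 - 1*(-1/41) = -22*⅕ + 1/41 = -22/5 + 1/41 = -897/205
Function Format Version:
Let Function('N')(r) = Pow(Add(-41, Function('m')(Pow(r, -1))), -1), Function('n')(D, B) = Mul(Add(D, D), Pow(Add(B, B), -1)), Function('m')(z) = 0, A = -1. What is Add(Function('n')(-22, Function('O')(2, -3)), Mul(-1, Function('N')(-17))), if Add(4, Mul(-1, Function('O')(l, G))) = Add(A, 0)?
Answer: Rational(-897, 205) ≈ -4.3756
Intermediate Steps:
Function('O')(l, G) = 5 (Function('O')(l, G) = Add(4, Mul(-1, Add(-1, 0))) = Add(4, Mul(-1, -1)) = Add(4, 1) = 5)
Function('n')(D, B) = Mul(D, Pow(B, -1)) (Function('n')(D, B) = Mul(Mul(2, D), Pow(Mul(2, B), -1)) = Mul(Mul(2, D), Mul(Rational(1, 2), Pow(B, -1))) = Mul(D, Pow(B, -1)))
Function('N')(r) = Rational(-1, 41) (Function('N')(r) = Pow(Add(-41, 0), -1) = Pow(-41, -1) = Rational(-1, 41))
Add(Function('n')(-22, Function('O')(2, -3)), Mul(-1, Function('N')(-17))) = Add(Mul(-22, Pow(5, -1)), Mul(-1, Rational(-1, 41))) = Add(Mul(-22, Rational(1, 5)), Rational(1, 41)) = Add(Rational(-22, 5), Rational(1, 41)) = Rational(-897, 205)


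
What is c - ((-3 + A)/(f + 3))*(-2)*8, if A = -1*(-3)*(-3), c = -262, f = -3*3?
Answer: -230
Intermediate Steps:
f = -9
A = -9 (A = 3*(-3) = -9)
c - ((-3 + A)/(f + 3))*(-2)*8 = -262 - ((-3 - 9)/(-9 + 3))*(-2)*8 = -262 - -12/(-6)*(-2)*8 = -262 - -12*(-⅙)*(-2)*8 = -262 - 2*(-2)*8 = -262 - (-4)*8 = -262 - 1*(-32) = -262 + 32 = -230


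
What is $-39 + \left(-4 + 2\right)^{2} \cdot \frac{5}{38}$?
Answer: $- \frac{731}{19} \approx -38.474$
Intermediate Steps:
$-39 + \left(-4 + 2\right)^{2} \cdot \frac{5}{38} = -39 + \left(-2\right)^{2} \cdot 5 \cdot \frac{1}{38} = -39 + 4 \cdot \frac{5}{38} = -39 + \frac{10}{19} = - \frac{731}{19}$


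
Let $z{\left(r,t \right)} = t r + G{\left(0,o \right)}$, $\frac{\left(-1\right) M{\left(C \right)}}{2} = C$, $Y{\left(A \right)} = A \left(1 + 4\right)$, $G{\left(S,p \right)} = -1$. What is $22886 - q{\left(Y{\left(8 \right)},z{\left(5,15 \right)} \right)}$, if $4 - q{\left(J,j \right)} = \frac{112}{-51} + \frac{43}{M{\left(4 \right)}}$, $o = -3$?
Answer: $\frac{9332767}{408} \approx 22874.0$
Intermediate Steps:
$Y{\left(A \right)} = 5 A$ ($Y{\left(A \right)} = A 5 = 5 A$)
$M{\left(C \right)} = - 2 C$
$z{\left(r,t \right)} = -1 + r t$ ($z{\left(r,t \right)} = t r - 1 = r t - 1 = -1 + r t$)
$q{\left(J,j \right)} = \frac{4721}{408}$ ($q{\left(J,j \right)} = 4 - \left(\frac{112}{-51} + \frac{43}{\left(-2\right) 4}\right) = 4 - \left(112 \left(- \frac{1}{51}\right) + \frac{43}{-8}\right) = 4 - \left(- \frac{112}{51} + 43 \left(- \frac{1}{8}\right)\right) = 4 - \left(- \frac{112}{51} - \frac{43}{8}\right) = 4 - - \frac{3089}{408} = 4 + \frac{3089}{408} = \frac{4721}{408}$)
$22886 - q{\left(Y{\left(8 \right)},z{\left(5,15 \right)} \right)} = 22886 - \frac{4721}{408} = \frac{9332767}{408}$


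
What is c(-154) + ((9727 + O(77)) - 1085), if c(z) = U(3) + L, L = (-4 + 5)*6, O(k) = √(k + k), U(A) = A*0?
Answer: 8648 + √154 ≈ 8660.4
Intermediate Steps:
U(A) = 0
O(k) = √2*√k (O(k) = √(2*k) = √2*√k)
L = 6 (L = 1*6 = 6)
c(z) = 6 (c(z) = 0 + 6 = 6)
c(-154) + ((9727 + O(77)) - 1085) = 6 + ((9727 + √2*√77) - 1085) = 6 + ((9727 + √154) - 1085) = 6 + (8642 + √154) = 8648 + √154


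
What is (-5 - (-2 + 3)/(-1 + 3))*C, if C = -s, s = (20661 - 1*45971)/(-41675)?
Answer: 27841/8335 ≈ 3.3403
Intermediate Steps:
s = 5062/8335 (s = (20661 - 45971)*(-1/41675) = -25310*(-1/41675) = 5062/8335 ≈ 0.60732)
C = -5062/8335 (C = -1*5062/8335 = -5062/8335 ≈ -0.60732)
(-5 - (-2 + 3)/(-1 + 3))*C = (-5 - (-2 + 3)/(-1 + 3))*(-5062/8335) = (-5 - 1/2)*(-5062/8335) = -11/2*(-5062/8335) = 27841/8335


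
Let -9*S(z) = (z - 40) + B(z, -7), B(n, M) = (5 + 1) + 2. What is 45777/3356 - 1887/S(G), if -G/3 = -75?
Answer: 65829909/647708 ≈ 101.64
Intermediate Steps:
G = 225 (G = -3*(-75) = 225)
B(n, M) = 8 (B(n, M) = 6 + 2 = 8)
S(z) = 32/9 - z/9 (S(z) = -((z - 40) + 8)/9 = -((-40 + z) + 8)/9 = -(-32 + z)/9 = 32/9 - z/9)
45777/3356 - 1887/S(G) = 45777/3356 - 1887/(32/9 - ⅑*225) = 45777*(1/3356) - 1887/(32/9 - 25) = 45777/3356 - 1887/(-193/9) = 45777/3356 - 1887*(-9/193) = 45777/3356 + 16983/193 = 65829909/647708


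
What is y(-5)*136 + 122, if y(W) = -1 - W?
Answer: 666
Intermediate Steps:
y(-5)*136 + 122 = (-1 - 1*(-5))*136 + 122 = (-1 + 5)*136 + 122 = 4*136 + 122 = 544 + 122 = 666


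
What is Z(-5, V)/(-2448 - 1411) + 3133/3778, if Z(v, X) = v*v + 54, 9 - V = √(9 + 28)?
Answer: 11791785/14579302 ≈ 0.80880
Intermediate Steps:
V = 9 - √37 (V = 9 - √(9 + 28) = 9 - √37 ≈ 2.9172)
Z(v, X) = 54 + v² (Z(v, X) = v² + 54 = 54 + v²)
Z(-5, V)/(-2448 - 1411) + 3133/3778 = (54 + (-5)²)/(-2448 - 1411) + 3133/3778 = (54 + 25)/(-3859) + 3133*(1/3778) = 79*(-1/3859) + 3133/3778 = -79/3859 + 3133/3778 = 11791785/14579302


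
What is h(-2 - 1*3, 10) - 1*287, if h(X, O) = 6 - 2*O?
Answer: -301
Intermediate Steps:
h(-2 - 1*3, 10) - 1*287 = (6 - 2*10) - 1*287 = (6 - 20) - 287 = -14 - 287 = -301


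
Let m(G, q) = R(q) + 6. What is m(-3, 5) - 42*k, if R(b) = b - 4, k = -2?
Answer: 91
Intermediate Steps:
R(b) = -4 + b
m(G, q) = 2 + q (m(G, q) = (-4 + q) + 6 = 2 + q)
m(-3, 5) - 42*k = (2 + 5) - 42*(-2) = 7 + 84 = 91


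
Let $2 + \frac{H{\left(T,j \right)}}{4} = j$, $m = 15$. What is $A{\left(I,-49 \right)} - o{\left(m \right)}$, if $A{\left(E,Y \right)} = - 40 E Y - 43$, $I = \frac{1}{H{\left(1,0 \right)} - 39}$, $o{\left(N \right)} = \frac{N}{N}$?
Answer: $- \frac{4028}{47} \approx -85.702$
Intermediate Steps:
$o{\left(N \right)} = 1$
$H{\left(T,j \right)} = -8 + 4 j$
$I = - \frac{1}{47}$ ($I = \frac{1}{\left(-8 + 4 \cdot 0\right) - 39} = \frac{1}{\left(-8 + 0\right) - 39} = \frac{1}{-8 - 39} = \frac{1}{-47} = - \frac{1}{47} \approx -0.021277$)
$A{\left(E,Y \right)} = -43 - 40 E Y$ ($A{\left(E,Y \right)} = - 40 E Y - 43 = -43 - 40 E Y$)
$A{\left(I,-49 \right)} - o{\left(m \right)} = \left(-43 - \left(- \frac{40}{47}\right) \left(-49\right)\right) - 1 = \left(-43 - \frac{1960}{47}\right) - 1 = - \frac{3981}{47} - 1 = - \frac{4028}{47}$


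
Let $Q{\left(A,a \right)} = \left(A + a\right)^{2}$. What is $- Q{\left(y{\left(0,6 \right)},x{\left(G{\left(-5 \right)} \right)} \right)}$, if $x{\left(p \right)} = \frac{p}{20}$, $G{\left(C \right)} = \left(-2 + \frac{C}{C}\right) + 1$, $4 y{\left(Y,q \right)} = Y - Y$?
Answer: $0$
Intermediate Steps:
$y{\left(Y,q \right)} = 0$ ($y{\left(Y,q \right)} = \frac{Y - Y}{4} = \frac{1}{4} \cdot 0 = 0$)
$G{\left(C \right)} = 0$ ($G{\left(C \right)} = \left(-2 + 1\right) + 1 = -1 + 1 = 0$)
$x{\left(p \right)} = \frac{p}{20}$ ($x{\left(p \right)} = p \frac{1}{20} = \frac{p}{20}$)
$- Q{\left(y{\left(0,6 \right)},x{\left(G{\left(-5 \right)} \right)} \right)} = - \left(0 + \frac{1}{20} \cdot 0\right)^{2} = - \left(0 + 0\right)^{2} = - 0^{2} = \left(-1\right) 0 = 0$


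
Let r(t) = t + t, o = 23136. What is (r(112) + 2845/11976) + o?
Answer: 279762205/11976 ≈ 23360.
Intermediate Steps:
r(t) = 2*t
(r(112) + 2845/11976) + o = (2*112 + 2845/11976) + 23136 = (224 + 2845*(1/11976)) + 23136 = (224 + 2845/11976) + 23136 = 2685469/11976 + 23136 = 279762205/11976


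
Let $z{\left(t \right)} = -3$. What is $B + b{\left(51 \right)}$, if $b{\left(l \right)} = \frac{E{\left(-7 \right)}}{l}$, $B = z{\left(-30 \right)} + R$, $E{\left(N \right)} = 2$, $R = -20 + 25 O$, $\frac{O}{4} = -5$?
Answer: $- \frac{26671}{51} \approx -522.96$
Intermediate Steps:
$O = -20$ ($O = 4 \left(-5\right) = -20$)
$R = -520$ ($R = -20 + 25 \left(-20\right) = -20 - 500 = -520$)
$B = -523$ ($B = -3 - 520 = -523$)
$b{\left(l \right)} = \frac{2}{l}$
$B + b{\left(51 \right)} = -523 + \frac{2}{51} = - \frac{26671}{51}$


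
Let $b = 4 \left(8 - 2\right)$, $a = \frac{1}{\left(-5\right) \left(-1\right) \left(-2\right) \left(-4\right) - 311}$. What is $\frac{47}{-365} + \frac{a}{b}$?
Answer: $- \frac{306053}{2373960} \approx -0.12892$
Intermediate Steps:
$a = - \frac{1}{271}$ ($a = \frac{1}{5 \left(-2\right) \left(-4\right) - 311} = \frac{1}{\left(-10\right) \left(-4\right) - 311} = \frac{1}{40 - 311} = \frac{1}{-271} = - \frac{1}{271} \approx -0.00369$)
$b = 24$ ($b = 4 \cdot 6 = 24$)
$\frac{47}{-365} + \frac{a}{b} = \frac{47}{-365} - \frac{1}{271 \cdot 24} = 47 \left(- \frac{1}{365}\right) - \frac{1}{6504} = - \frac{47}{365} - \frac{1}{6504} = - \frac{306053}{2373960}$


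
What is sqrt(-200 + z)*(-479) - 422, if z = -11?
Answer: -422 - 479*I*sqrt(211) ≈ -422.0 - 6957.9*I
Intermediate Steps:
sqrt(-200 + z)*(-479) - 422 = sqrt(-200 - 11)*(-479) - 422 = sqrt(-211)*(-479) - 422 = (I*sqrt(211))*(-479) - 422 = -479*I*sqrt(211) - 422 = -422 - 479*I*sqrt(211)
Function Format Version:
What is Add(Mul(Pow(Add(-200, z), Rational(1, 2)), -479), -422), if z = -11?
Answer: Add(-422, Mul(-479, I, Pow(211, Rational(1, 2)))) ≈ Add(-422.00, Mul(-6957.9, I))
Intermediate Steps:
Add(Mul(Pow(Add(-200, z), Rational(1, 2)), -479), -422) = Add(Mul(Pow(Add(-200, -11), Rational(1, 2)), -479), -422) = Add(Mul(Pow(-211, Rational(1, 2)), -479), -422) = Add(Mul(Mul(I, Pow(211, Rational(1, 2))), -479), -422) = Add(Mul(-479, I, Pow(211, Rational(1, 2))), -422) = Add(-422, Mul(-479, I, Pow(211, Rational(1, 2))))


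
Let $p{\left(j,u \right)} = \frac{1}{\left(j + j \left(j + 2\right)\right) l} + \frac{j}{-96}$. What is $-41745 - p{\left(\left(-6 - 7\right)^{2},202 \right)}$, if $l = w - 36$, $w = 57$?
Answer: $- \frac{203849938027}{4883424} \approx -41743.0$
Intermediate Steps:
$l = 21$ ($l = 57 - 36 = 21$)
$p{\left(j,u \right)} = - \frac{j}{96} + \frac{1}{21 \left(j + j \left(2 + j\right)\right)}$ ($p{\left(j,u \right)} = \frac{1}{\left(j + j \left(j + 2\right)\right) 21} + \frac{j}{-96} = \frac{1}{j + j \left(2 + j\right)} \frac{1}{21} + j \left(- \frac{1}{96}\right) = \frac{1}{21 \left(j + j \left(2 + j\right)\right)} - \frac{j}{96} = - \frac{j}{96} + \frac{1}{21 \left(j + j \left(2 + j\right)\right)}$)
$-41745 - p{\left(\left(-6 - 7\right)^{2},202 \right)} = -41745 - \frac{32 - 21 \left(\left(-6 - 7\right)^{2}\right)^{2} - 7 \left(\left(-6 - 7\right)^{2}\right)^{3}}{672 \left(-6 - 7\right)^{2} \left(3 + \left(-6 - 7\right)^{2}\right)} = -41745 - \frac{32 - 21 \left(\left(-13\right)^{2}\right)^{2} - 7 \left(\left(-13\right)^{2}\right)^{3}}{672 \left(-13\right)^{2} \left(3 + \left(-13\right)^{2}\right)} = -41745 - \frac{32 - 21 \cdot 169^{2} - 7 \cdot 169^{3}}{672 \cdot 169 \left(3 + 169\right)} = -41745 - \frac{1}{672} \cdot \frac{1}{169} \cdot \frac{1}{172} \left(32 - 599781 - 33787663\right) = -41745 - \frac{1}{672} \cdot \frac{1}{169} \cdot \frac{1}{172} \left(-34387412\right) = -41745 - - \frac{8596853}{4883424} = -41745 + \frac{8596853}{4883424} = - \frac{203849938027}{4883424}$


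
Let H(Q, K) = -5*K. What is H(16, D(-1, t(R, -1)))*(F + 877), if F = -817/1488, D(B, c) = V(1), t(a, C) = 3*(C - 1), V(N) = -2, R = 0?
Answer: 6520795/744 ≈ 8764.5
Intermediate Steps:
t(a, C) = -3 + 3*C (t(a, C) = 3*(-1 + C) = -3 + 3*C)
D(B, c) = -2
F = -817/1488 (F = -817*1/1488 = -817/1488 ≈ -0.54906)
H(16, D(-1, t(R, -1)))*(F + 877) = (-5*(-2))*(-817/1488 + 877) = 10*(1304159/1488) = 6520795/744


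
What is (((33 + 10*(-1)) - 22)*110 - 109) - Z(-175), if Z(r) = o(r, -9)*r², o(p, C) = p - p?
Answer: 1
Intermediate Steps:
o(p, C) = 0
Z(r) = 0 (Z(r) = 0*r² = 0)
(((33 + 10*(-1)) - 22)*110 - 109) - Z(-175) = (((33 + 10*(-1)) - 22)*110 - 109) - 1*0 = (((33 - 10) - 22)*110 - 109) + 0 = ((23 - 22)*110 - 109) + 0 = (1*110 - 109) + 0 = (110 - 109) + 0 = 1 + 0 = 1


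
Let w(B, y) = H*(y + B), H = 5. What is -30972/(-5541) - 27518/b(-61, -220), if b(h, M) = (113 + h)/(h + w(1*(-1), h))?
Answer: 9428444307/48022 ≈ 1.9634e+5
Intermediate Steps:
w(B, y) = 5*B + 5*y (w(B, y) = 5*(y + B) = 5*(B + y) = 5*B + 5*y)
b(h, M) = (113 + h)/(-5 + 6*h) (b(h, M) = (113 + h)/(h + (5*(1*(-1)) + 5*h)) = (113 + h)/(h + (5*(-1) + 5*h)) = (113 + h)/(h + (-5 + 5*h)) = (113 + h)/(-5 + 6*h))
-30972/(-5541) - 27518/b(-61, -220) = -30972/(-5541) - 27518*(-5 + 6*(-61))/(113 - 61) = -30972*(-1/5541) - 27518/(52/(-5 - 366)) = 10324/1847 - 27518/(52/(-371)) = 10324/1847 - 27518/((-1/371*52)) = 10324/1847 - 27518/(-52/371) = 10324/1847 - 27518*(-371/52) = 10324/1847 + 5104589/26 = 9428444307/48022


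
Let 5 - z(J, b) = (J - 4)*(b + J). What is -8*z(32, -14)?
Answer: 3992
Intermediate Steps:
z(J, b) = 5 - (-4 + J)*(J + b) (z(J, b) = 5 - (J - 4)*(b + J) = 5 - (-4 + J)*(J + b))
-8*z(32, -14) = -8*(5 - 1*32**2 + 4*32 + 4*(-14) - 1*32*(-14)) = -8*(5 - 1*1024 + 128 - 56 + 448) = -8*(5 - 1024 + 128 - 56 + 448) = -8*(-499) = 3992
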